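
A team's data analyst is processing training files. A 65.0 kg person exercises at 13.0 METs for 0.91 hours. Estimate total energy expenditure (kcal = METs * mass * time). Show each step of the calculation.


Energy = METs * mass(kg) * time(h)
= 13.0 * 65.0 * 0.91
= 768.95 kcal

768.95 kcal


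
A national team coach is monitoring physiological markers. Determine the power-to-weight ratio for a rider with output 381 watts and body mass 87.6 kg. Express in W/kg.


P/W = 381 / 87.6 = 4.349 W/kg

4.349 W/kg


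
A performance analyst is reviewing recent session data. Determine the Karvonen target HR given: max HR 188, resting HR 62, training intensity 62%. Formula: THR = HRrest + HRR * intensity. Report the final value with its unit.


HRR = HRmax - HRrest = 188 - 62 = 126
THR = 62 + 126 * 0.62
= 140.12 bpm

140.12 bpm


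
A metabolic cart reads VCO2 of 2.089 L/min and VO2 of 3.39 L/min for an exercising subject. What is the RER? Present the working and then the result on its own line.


RER = VCO2 / VO2 = 2.089 / 3.39 = 0.6162

0.6162


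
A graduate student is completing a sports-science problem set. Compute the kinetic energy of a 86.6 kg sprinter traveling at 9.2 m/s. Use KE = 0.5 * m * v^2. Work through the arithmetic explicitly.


Velocity squared = 84.64
KE = 0.5 * 86.6 * 84.64 = 3664.91 J

3664.91 J


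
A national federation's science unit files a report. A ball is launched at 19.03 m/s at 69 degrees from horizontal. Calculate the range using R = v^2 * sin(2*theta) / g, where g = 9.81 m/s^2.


sin(2 * 69) = sin(138) = 0.669131
v^2 = 19.03^2 = 362.1409
R = 362.1409 * 0.669131 / 9.81
= 24.701 m

24.701 m


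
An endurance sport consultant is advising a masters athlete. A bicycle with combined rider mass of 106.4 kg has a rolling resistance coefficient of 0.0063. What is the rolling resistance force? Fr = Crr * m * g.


Fr = 0.0063 * 106.4 * 9.81
= 0.67032 * 9.81
= 6.576 N

6.576 N


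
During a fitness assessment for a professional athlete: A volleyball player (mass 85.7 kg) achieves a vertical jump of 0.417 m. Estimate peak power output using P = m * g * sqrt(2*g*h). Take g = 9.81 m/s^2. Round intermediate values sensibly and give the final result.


2 * g * h = 2 * 9.81 * 0.417 = 8.18154
sqrt(8.18154) = 2.860339 m/s
P = 85.7 * 9.81 * 2.860339 = 2404.74 W

2404.74 W


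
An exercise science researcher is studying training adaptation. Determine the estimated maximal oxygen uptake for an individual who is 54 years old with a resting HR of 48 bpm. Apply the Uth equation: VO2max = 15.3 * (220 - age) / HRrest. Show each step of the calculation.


HRmax = 220 - 54 = 166
VO2max = 15.3 * (166 / 48)
= 15.3 * 3.4583
= 52.91 mL/kg/min

52.91 mL/kg/min


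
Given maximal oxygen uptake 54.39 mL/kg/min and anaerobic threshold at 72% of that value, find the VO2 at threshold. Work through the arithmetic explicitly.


Percentage as decimal = 0.72
VO2 at AT = 54.39 * 0.72 = 39.16 mL/kg/min

39.16 mL/kg/min


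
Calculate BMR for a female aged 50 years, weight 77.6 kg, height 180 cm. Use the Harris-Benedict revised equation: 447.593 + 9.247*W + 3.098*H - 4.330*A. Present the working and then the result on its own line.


Substituting values:
W term = 9.247 * 77.6 = 717.5672
H term = 3.098 * 180 = 557.64
A term = 4.330 * 50 = 216.5
BMR = 1506.3 kcal/day

1506.3 kcal/day


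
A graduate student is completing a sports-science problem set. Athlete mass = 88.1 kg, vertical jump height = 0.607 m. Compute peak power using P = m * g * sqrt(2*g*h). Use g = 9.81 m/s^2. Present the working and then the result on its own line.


sqrt(2 * 9.81 * 0.607) = sqrt(11.90934) = 3.450991 m/s
P = 88.1 * 9.81 * 3.450991
= 2982.56 W

2982.56 W


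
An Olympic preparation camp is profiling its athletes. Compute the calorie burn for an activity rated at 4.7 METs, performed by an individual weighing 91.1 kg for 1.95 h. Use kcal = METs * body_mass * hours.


Product of METs and mass = 4.7 * 91.1 = 428.17
Total kcal = 428.17 * 1.95 = 834.93 kcal

834.93 kcal


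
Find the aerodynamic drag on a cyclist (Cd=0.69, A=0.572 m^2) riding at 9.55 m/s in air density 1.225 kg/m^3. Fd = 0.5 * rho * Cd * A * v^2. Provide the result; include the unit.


Fd = 0.5 * 1.225 * 0.69 * 0.572 * 9.55^2
= 0.5 * 1.225 * 0.69 * 0.572 * 91.2025
= 22.047 N

22.047 N


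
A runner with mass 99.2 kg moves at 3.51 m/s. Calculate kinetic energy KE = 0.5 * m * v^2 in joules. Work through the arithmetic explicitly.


v^2 = 3.51^2 = 12.3201
KE = 0.5 * 99.2 * 12.3201
= 611.08 J

611.08 J


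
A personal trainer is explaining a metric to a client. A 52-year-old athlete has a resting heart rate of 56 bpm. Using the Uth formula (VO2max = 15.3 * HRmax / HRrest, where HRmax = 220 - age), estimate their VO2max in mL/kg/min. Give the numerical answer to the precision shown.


HRmax = 220 - 52 = 168 bpm
Ratio = HRmax / HRrest = 168 / 56 = 3.0
VO2max = 15.3 * 3.0 = 45.9 mL/kg/min

45.9 mL/kg/min


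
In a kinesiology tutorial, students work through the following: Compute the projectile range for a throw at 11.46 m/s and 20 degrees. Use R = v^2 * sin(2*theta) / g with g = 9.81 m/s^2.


Two times the angle = 40 degrees
sin(40) = 0.642788
R = 131.3316 * 0.642788 / 9.81 = 8.605 m

8.605 m


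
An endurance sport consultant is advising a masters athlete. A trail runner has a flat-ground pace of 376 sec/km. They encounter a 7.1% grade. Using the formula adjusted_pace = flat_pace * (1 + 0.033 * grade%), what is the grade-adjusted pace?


Grade factor = 1 + 0.033 * 7.1 = 1.2343
Adjusted = 376 * 1.2343 = 464.1 sec/km

464.1 s/km


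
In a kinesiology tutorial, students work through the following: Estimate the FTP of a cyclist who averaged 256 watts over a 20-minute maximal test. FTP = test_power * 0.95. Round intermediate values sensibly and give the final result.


FTP = 256 * 0.95 = 243.2 W

243.2 W


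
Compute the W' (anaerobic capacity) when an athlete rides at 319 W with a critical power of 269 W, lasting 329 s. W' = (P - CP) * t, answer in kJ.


Above-CP power = 50 W
Duration = 329 s
W' = 50 * 329 = 16450 J
Convert: 16450 / 1000 = 16.45 kJ

16.45 kJ


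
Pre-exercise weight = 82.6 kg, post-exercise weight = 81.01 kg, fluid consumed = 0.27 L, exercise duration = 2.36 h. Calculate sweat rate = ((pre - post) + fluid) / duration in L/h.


Weight loss = 82.6 - 81.01 = 1.59 kg (approx L)
Total sweat = 1.59 + 0.27 = 1.86 L
Sweat rate = 1.86 / 2.36 = 0.788 L/h

0.788 L/h


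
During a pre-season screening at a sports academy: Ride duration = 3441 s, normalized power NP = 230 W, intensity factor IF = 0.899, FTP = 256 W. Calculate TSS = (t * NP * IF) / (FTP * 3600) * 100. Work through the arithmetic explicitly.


Numerator = 3441 * 230 * 0.899 = 711495.57
Denominator = 256 * 3600 = 921600
TSS = 711495.57 / 921600 * 100
= 77.2

77.2 TSS


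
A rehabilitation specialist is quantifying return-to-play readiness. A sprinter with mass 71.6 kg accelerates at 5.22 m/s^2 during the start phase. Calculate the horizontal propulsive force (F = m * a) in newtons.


F = m * a
= 71.6 * 5.22
= 373.75 N

373.75 N


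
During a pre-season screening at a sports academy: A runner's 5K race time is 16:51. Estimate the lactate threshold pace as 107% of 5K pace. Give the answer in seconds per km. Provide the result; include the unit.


Total race time = 16*60 + 51 = 1011 seconds
5K pace = 1011 / 5 = 202.2 sec/km
LT pace = 202.2 * 1.07 = 216.35 sec/km

216.35 s/km


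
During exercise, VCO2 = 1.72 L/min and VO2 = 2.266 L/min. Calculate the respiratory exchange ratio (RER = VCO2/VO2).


RER = VCO2 / VO2
= 1.72 / 2.266
= 0.759

0.759


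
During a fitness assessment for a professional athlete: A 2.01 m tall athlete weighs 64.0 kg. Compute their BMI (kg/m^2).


height^2 = 4.0401 m^2
BMI = 64.0 / 4.0401 = 15.84 kg/m^2

15.84 kg/m^2


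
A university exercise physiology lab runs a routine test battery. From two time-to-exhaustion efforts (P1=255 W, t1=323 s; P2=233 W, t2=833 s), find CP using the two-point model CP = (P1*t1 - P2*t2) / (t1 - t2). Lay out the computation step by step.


Work in trial 1 = 82365 J
Work in trial 2 = 194089 J
Delta work = -111724 J
Delta time = -510 s
CP = -111724 / -510 = 219.07 W

219.07 W


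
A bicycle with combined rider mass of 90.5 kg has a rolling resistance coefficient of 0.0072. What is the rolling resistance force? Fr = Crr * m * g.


Fr = 0.0072 * 90.5 * 9.81
= 0.6516 * 9.81
= 6.392 N

6.392 N


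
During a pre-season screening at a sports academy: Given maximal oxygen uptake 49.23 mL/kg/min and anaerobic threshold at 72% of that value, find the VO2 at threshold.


Percentage as decimal = 0.72
VO2 at AT = 49.23 * 0.72 = 35.45 mL/kg/min

35.45 mL/kg/min


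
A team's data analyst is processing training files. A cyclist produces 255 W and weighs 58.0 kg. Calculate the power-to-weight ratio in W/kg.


P/W = power / mass
= 255 / 58.0
= 4.397 W/kg

4.397 W/kg


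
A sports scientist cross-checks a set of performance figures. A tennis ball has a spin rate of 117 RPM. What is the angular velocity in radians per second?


Convert RPM to rad/s: multiply by 2*pi and divide by 60
omega = 117 * 2 * pi / 60
= 12.252 rad/s

12.252 rad/s


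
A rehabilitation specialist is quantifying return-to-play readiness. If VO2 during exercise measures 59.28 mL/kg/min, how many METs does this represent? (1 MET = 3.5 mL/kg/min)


METs = VO2 / 3.5 = 59.28 / 3.5 = 16.94

16.94 METs


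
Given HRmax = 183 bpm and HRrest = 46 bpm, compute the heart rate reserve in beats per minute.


Heart rate reserve = maximum HR minus resting HR
HRR = 183 - 46 = 137 bpm

137 bpm


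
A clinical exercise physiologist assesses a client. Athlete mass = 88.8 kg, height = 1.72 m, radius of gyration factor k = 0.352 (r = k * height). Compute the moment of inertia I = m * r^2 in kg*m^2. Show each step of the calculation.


r = k * height = 0.352 * 1.72 = 0.60544 m
r^2 = 0.60544^2 = 0.366558
I = 88.8 * 0.366558 = 32.55 kg*m^2

32.55 kg*m^2


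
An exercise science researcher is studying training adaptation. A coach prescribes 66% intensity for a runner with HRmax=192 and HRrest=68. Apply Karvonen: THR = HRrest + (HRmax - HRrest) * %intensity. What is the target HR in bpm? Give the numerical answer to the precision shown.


Heart rate reserve = 192 - 68 = 124
Intensity fraction = 66 / 100 = 0.66
THR = 68 + 124 * 0.66 = 149.84 bpm

149.84 bpm


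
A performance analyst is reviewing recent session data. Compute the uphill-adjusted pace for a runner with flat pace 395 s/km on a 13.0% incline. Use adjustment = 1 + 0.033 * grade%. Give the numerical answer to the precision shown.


Adjustment factor = 1 + 0.033 * 13.0 = 1.429
Grade-adjusted pace = 395 * 1.429 = 564.46 s/km

564.46 s/km


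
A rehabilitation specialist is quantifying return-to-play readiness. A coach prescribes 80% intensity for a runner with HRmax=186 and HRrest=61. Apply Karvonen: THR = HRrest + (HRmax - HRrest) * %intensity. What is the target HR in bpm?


Heart rate reserve = 186 - 61 = 125
Intensity fraction = 80 / 100 = 0.8
THR = 61 + 125 * 0.8 = 161.0 bpm

161.0 bpm


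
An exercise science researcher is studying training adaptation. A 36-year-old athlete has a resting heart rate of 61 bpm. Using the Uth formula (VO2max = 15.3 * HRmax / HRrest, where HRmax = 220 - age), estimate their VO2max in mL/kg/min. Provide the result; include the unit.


HRmax = 220 - 36 = 184 bpm
Ratio = HRmax / HRrest = 184 / 61 = 3.0164
VO2max = 15.3 * 3.0164 = 46.15 mL/kg/min

46.15 mL/kg/min


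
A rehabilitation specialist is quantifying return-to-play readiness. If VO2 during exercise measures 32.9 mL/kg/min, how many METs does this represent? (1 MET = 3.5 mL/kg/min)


METs = VO2 / 3.5 = 32.9 / 3.5 = 9.4

9.4 METs


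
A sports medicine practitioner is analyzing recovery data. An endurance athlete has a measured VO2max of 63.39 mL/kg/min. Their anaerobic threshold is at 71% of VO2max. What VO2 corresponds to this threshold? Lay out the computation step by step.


Anaerobic threshold VO2 = VO2max * 71%
= 63.39 * 0.71
= 45.01 mL/kg/min

45.01 mL/kg/min


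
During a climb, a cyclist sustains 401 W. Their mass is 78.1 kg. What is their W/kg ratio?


Power-to-weight = 401 W / 78.1 kg
= 5.134 W/kg

5.134 W/kg


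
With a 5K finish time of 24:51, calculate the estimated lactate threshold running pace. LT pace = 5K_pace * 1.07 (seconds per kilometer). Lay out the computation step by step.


Race duration = 1491 s for 5 km
Average pace = 1491 / 5 = 298.2 s/km
LT pace = 298.2 * 1.07
= 319.07 s/km

319.07 s/km


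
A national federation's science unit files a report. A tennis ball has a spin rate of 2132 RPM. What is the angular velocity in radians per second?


Convert RPM to rad/s: multiply by 2*pi and divide by 60
omega = 2132 * 2 * pi / 60
= 223.263 rad/s

223.263 rad/s


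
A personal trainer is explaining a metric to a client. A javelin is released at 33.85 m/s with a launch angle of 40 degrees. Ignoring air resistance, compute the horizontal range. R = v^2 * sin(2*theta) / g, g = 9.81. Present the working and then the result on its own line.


Launch speed squared = 1145.8225
sin(2 * 40 deg) = 0.984808
Range = 1145.8225 * 0.984808 / 9.81
= 115.027 m

115.027 m


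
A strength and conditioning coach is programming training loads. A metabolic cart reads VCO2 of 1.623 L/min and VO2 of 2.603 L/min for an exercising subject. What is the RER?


RER = VCO2 / VO2 = 1.623 / 2.603 = 0.6235

0.6235


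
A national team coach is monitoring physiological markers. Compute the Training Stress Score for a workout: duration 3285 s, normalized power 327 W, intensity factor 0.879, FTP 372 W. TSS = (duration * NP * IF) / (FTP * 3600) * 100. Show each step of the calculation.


Product = 3285 * 327 * 0.879 = 944217.405
Base = 372 * 3600 = 1339200
TSS = 944217.405 / 1339200 * 100 = 70.51

70.51 TSS


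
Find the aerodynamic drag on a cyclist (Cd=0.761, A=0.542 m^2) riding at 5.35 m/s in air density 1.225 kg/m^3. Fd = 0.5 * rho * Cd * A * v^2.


Fd = 0.5 * 1.225 * 0.761 * 0.542 * 5.35^2
= 0.5 * 1.225 * 0.761 * 0.542 * 28.6225
= 7.231 N

7.231 N


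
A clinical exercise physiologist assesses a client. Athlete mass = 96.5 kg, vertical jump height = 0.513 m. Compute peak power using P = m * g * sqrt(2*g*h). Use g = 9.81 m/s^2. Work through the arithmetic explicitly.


sqrt(2 * 9.81 * 0.513) = sqrt(10.06506) = 3.172548 m/s
P = 96.5 * 9.81 * 3.172548
= 3003.34 W

3003.34 W


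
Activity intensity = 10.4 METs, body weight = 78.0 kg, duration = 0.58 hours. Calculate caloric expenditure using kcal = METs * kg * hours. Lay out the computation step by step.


kcal = 10.4 * 78.0 * 0.58
= 811.2 * 0.58
= 470.5 kcal

470.5 kcal


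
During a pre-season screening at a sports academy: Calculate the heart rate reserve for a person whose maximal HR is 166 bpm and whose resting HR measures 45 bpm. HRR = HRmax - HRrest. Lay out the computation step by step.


HRmax = 166 bpm
HRrest = 45 bpm
HRR = 166 - 45 = 121 bpm

121 bpm


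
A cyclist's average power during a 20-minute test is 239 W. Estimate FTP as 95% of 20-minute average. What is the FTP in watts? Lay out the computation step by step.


FTP = 20-min power * 0.95
= 239 * 0.95
= 227.05 W

227.05 W


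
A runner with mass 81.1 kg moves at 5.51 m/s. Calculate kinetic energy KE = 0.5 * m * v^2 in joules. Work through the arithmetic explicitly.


v^2 = 5.51^2 = 30.3601
KE = 0.5 * 81.1 * 30.3601
= 1231.1 J

1231.1 J


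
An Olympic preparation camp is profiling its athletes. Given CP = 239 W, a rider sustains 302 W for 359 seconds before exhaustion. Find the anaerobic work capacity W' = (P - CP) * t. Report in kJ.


Excess power = 302 - 239 = 63 W
Work above CP = 63 * 359 = 22617 J
W' = 22.617 kJ

22.617 kJ


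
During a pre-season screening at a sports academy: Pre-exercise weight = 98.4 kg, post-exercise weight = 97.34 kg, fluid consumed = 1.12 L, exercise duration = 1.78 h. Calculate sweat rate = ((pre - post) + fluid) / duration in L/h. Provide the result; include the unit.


Weight loss = 98.4 - 97.34 = 1.06 kg (approx L)
Total sweat = 1.06 + 1.12 = 2.18 L
Sweat rate = 2.18 / 1.78 = 1.225 L/h

1.225 L/h


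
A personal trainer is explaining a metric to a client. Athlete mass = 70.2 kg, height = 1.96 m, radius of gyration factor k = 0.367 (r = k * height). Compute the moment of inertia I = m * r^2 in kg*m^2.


r = k * height = 0.367 * 1.96 = 0.71932 m
r^2 = 0.71932^2 = 0.517421
I = 70.2 * 0.517421 = 36.323 kg*m^2

36.323 kg*m^2


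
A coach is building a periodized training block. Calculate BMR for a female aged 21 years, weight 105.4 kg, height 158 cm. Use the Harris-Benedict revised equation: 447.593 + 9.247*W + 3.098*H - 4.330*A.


Substituting values:
W term = 9.247 * 105.4 = 974.6338
H term = 3.098 * 158 = 489.484
A term = 4.330 * 21 = 90.93
BMR = 1820.78 kcal/day

1820.78 kcal/day


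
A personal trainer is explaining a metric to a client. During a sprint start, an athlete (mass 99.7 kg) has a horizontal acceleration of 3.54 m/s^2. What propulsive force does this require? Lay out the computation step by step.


Propulsive force = mass * acceleration
= 99.7 kg * 3.54 m/s^2
= 352.94 N

352.94 N


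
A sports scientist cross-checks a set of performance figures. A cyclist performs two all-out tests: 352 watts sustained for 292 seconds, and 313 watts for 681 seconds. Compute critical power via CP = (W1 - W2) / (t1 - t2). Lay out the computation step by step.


W1 = P1 * t1 = 352 * 292 = 102784 J
W2 = P2 * t2 = 313 * 681 = 213153 J
CP = (102784 - 213153) / (292 - 681)
= 283.72 W

283.72 W


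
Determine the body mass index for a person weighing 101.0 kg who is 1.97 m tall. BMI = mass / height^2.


BMI = mass / height^2
= 101.0 / 1.97^2
= 101.0 / 3.8809
= 26.02 kg/m^2

26.02 kg/m^2


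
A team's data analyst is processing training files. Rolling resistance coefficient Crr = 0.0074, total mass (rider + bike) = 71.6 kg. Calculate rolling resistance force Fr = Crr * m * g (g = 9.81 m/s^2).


Fr = Crr * m * g
= 0.0074 * 71.6 * 9.81
= 5.198 N

5.198 N


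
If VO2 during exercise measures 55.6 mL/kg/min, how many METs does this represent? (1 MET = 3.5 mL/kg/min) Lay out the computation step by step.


METs = VO2 / 3.5 = 55.6 / 3.5 = 15.89

15.89 METs


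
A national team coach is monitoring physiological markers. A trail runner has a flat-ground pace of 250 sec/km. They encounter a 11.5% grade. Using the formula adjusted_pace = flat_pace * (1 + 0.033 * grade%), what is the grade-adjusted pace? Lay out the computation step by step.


Grade factor = 1 + 0.033 * 11.5 = 1.3795
Adjusted = 250 * 1.3795 = 344.88 sec/km

344.88 s/km


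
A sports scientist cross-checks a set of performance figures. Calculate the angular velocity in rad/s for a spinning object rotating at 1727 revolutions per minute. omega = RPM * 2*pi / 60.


omega = RPM * 2*pi / 60
= 1727 * 6.28318531 / 60
= 180.851 rad/s

180.851 rad/s


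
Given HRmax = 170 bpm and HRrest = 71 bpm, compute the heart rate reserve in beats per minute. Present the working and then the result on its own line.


Heart rate reserve = maximum HR minus resting HR
HRR = 170 - 71 = 99 bpm

99 bpm


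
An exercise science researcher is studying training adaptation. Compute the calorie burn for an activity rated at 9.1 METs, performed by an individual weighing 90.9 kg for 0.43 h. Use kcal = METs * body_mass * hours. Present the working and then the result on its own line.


Product of METs and mass = 9.1 * 90.9 = 827.19
Total kcal = 827.19 * 0.43 = 355.69 kcal

355.69 kcal


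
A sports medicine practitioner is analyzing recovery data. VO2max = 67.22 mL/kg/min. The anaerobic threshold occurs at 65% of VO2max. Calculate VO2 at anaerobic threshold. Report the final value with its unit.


AT fraction = 65 / 100 = 0.65
AT VO2 = 67.22 * 0.65
= 43.69 mL/kg/min

43.69 mL/kg/min


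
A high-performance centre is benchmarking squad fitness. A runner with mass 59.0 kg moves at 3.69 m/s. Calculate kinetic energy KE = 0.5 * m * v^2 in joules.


v^2 = 3.69^2 = 13.6161
KE = 0.5 * 59.0 * 13.6161
= 401.67 J

401.67 J


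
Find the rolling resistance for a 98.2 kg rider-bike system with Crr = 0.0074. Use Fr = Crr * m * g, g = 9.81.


m * g = 98.2 * 9.81 = 963.342 N
Fr = 0.0074 * 963.342 = 7.129 N

7.129 N


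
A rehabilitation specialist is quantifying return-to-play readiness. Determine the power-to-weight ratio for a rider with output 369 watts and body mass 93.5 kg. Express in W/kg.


P/W = 369 / 93.5 = 3.947 W/kg

3.947 W/kg


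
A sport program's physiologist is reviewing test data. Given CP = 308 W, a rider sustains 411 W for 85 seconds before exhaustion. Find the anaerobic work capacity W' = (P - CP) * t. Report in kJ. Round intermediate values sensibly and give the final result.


Excess power = 411 - 308 = 103 W
Work above CP = 103 * 85 = 8755 J
W' = 8.755 kJ

8.755 kJ


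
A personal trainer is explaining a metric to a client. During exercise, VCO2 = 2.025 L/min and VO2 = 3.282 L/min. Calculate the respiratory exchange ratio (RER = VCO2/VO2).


RER = VCO2 / VO2
= 2.025 / 3.282
= 0.617

0.617


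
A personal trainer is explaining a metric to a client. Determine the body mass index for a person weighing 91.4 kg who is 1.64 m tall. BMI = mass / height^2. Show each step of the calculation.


BMI = mass / height^2
= 91.4 / 1.64^2
= 91.4 / 2.6896
= 33.98 kg/m^2

33.98 kg/m^2


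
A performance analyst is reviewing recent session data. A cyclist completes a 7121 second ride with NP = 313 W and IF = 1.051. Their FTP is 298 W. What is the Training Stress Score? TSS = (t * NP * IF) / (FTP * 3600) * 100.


t * NP * IF = 7121 * 313 * 1.051 = 2342545.523
FTP * 3600 = 1072800
TSS = (2342545.523 / 1072800) * 100 = 218.36

218.36 TSS


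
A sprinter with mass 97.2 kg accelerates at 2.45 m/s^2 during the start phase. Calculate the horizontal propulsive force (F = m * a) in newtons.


F = m * a
= 97.2 * 2.45
= 238.14 N

238.14 N


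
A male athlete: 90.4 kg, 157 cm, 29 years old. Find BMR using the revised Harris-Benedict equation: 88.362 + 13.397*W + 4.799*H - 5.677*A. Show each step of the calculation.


Intercept = 88.362
Weight contribution = 13.397 * 90.4 = 1211.0888
Height contribution = 4.799 * 157 = 753.443
Age contribution = 5.677 * 29 = 164.633
BMR = 88.362 + 1211.0888 + 753.443 - 164.633
= 1888.26 kcal/day

1888.26 kcal/day


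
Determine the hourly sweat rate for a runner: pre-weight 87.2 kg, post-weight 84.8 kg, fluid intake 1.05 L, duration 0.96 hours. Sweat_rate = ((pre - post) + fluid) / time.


Mass lost = 87.2 - 84.8 = 2.4 kg
Add fluid consumed: 2.4 + 1.05 = 3.45 L total sweat
Sweat rate = 3.45 / 0.96 = 3.594 L/h

3.594 L/h


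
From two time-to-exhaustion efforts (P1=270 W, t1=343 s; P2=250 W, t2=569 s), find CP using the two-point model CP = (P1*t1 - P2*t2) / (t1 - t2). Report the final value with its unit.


Work in trial 1 = 92610 J
Work in trial 2 = 142250 J
Delta work = -49640 J
Delta time = -226 s
CP = -49640 / -226 = 219.65 W

219.65 W


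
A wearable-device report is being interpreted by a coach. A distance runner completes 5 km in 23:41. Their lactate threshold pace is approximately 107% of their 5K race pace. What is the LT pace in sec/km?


Convert to seconds: 23 min 41 s = 1421 s
Pace per km = 1421 / 5 = 284.2 s/km
LT pace = 284.2 * 1.07 = 304.09 s/km

304.09 s/km


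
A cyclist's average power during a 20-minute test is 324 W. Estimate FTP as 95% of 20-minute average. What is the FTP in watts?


FTP = 20-min power * 0.95
= 324 * 0.95
= 307.8 W

307.8 W


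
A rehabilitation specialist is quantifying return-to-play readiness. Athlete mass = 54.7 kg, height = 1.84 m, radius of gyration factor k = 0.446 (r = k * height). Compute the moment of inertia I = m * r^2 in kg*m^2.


r = k * height = 0.446 * 1.84 = 0.82064 m
r^2 = 0.82064^2 = 0.67345
I = 54.7 * 0.67345 = 36.838 kg*m^2

36.838 kg*m^2


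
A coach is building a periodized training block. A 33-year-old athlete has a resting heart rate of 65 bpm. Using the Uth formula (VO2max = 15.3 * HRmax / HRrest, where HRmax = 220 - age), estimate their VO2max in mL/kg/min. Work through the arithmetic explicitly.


HRmax = 220 - 33 = 187 bpm
Ratio = HRmax / HRrest = 187 / 65 = 2.8769
VO2max = 15.3 * 2.8769 = 44.02 mL/kg/min

44.02 mL/kg/min


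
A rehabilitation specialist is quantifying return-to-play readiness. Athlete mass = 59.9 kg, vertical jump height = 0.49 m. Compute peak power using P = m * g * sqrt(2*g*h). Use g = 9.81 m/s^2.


sqrt(2 * 9.81 * 0.49) = sqrt(9.6138) = 3.100613 m/s
P = 59.9 * 9.81 * 3.100613
= 1821.98 W

1821.98 W


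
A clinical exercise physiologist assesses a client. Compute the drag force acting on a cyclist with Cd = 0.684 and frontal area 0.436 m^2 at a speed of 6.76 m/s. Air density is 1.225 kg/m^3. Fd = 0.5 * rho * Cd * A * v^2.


Step 1: v^2 = 45.6976
Step 2: Fd = 0.5 * 1.225 * 0.684 * 0.436 * 45.6976
= 8.347 N

8.347 N


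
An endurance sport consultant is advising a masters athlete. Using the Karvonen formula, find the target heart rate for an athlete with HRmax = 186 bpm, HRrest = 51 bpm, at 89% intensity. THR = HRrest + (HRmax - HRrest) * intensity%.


HRR = 186 - 51 = 135
THR = 51 + 135 * 0.89
= 51 + 120.15
= 171.15 bpm

171.15 bpm


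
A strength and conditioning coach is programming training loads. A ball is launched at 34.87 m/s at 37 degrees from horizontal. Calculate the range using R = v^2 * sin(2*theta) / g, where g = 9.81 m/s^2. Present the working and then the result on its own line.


sin(2 * 37) = sin(74) = 0.961262
v^2 = 34.87^2 = 1215.9169
R = 1215.9169 * 0.961262 / 9.81
= 119.145 m

119.145 m


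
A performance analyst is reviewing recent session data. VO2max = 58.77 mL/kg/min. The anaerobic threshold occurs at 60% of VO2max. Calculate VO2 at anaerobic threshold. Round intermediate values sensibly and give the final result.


AT fraction = 60 / 100 = 0.6
AT VO2 = 58.77 * 0.6
= 35.26 mL/kg/min

35.26 mL/kg/min


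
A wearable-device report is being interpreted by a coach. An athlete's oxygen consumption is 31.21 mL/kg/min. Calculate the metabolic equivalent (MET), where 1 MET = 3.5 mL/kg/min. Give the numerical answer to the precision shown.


MET = VO2 / 3.5
= 31.21 / 3.5
= 8.92 METs

8.92 METs


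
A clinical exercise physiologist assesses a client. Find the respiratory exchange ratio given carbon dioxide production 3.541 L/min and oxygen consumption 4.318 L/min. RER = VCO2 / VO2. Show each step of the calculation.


VCO2 = 3.541 L/min
VO2 = 4.318 L/min
RER = 3.541 / 4.318 = 0.8201

0.8201


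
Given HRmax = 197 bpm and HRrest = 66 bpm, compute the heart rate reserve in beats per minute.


Heart rate reserve = maximum HR minus resting HR
HRR = 197 - 66 = 131 bpm

131 bpm


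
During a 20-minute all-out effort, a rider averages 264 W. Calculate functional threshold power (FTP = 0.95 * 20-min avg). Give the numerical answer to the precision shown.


FTP = 0.95 * 264
= 250.8 W

250.8 W


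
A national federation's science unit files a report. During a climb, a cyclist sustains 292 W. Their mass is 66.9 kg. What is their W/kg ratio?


Power-to-weight = 292 W / 66.9 kg
= 4.365 W/kg

4.365 W/kg


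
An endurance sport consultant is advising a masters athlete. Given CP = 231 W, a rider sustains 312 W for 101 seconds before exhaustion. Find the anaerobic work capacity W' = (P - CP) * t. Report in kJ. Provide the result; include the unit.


Excess power = 312 - 231 = 81 W
Work above CP = 81 * 101 = 8181 J
W' = 8.181 kJ

8.181 kJ


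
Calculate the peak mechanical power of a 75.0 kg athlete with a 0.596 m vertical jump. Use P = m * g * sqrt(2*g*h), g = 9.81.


First, sqrt(2gh) = sqrt(2 * 9.81 * 0.596)
= sqrt(11.69352) = 3.419579 m/s
Power = 75.0 * 9.81 * 3.419579 = 2515.96 W

2515.96 W


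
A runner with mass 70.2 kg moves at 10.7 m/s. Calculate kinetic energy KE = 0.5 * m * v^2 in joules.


v^2 = 10.7^2 = 114.49
KE = 0.5 * 70.2 * 114.49
= 4018.6 J

4018.6 J


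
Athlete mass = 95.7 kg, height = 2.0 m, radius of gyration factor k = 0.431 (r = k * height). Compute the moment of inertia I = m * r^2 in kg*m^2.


r = k * height = 0.431 * 2.0 = 0.862 m
r^2 = 0.862^2 = 0.743044
I = 95.7 * 0.743044 = 71.109 kg*m^2

71.109 kg*m^2


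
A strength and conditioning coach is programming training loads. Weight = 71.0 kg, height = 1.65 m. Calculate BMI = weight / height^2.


height^2 = 1.65^2 = 2.7225
BMI = 71.0 / 2.7225 = 26.08 kg/m^2

26.08 kg/m^2


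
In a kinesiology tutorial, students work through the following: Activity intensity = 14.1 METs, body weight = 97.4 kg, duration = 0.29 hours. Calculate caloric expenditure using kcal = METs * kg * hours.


kcal = 14.1 * 97.4 * 0.29
= 1373.34 * 0.29
= 398.27 kcal

398.27 kcal


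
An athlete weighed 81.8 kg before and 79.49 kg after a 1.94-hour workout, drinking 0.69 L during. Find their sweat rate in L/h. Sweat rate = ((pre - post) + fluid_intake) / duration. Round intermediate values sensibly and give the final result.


Body mass change = 2.31 kg
Total sweat loss = 2.31 + 0.69 = 3.0 L
Rate = 3.0 / 1.94 = 1.546 L/h

1.546 L/h


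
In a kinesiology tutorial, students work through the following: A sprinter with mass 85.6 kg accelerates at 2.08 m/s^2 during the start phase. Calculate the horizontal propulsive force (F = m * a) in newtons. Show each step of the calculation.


F = m * a
= 85.6 * 2.08
= 178.05 N

178.05 N


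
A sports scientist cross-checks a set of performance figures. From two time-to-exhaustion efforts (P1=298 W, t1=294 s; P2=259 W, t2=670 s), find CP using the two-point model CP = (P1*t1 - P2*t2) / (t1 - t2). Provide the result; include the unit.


Work in trial 1 = 87612 J
Work in trial 2 = 173530 J
Delta work = -85918 J
Delta time = -376 s
CP = -85918 / -376 = 228.51 W

228.51 W


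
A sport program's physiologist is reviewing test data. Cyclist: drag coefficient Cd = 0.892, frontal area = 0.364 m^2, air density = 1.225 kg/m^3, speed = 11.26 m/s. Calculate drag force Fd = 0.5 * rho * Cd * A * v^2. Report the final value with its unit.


v^2 = 11.26^2 = 126.7876
Fd = 0.5 * 1.225 * 0.892 * 0.364 * 126.7876
= 25.214 N

25.214 N


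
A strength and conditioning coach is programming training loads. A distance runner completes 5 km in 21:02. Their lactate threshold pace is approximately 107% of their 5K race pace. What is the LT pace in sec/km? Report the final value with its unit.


Convert to seconds: 21 min 2 s = 1262 s
Pace per km = 1262 / 5 = 252.4 s/km
LT pace = 252.4 * 1.07 = 270.07 s/km

270.07 s/km


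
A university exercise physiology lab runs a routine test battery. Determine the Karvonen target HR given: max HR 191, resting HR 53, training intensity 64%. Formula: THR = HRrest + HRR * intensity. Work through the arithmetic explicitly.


HRR = HRmax - HRrest = 191 - 53 = 138
THR = 53 + 138 * 0.64
= 141.32 bpm

141.32 bpm


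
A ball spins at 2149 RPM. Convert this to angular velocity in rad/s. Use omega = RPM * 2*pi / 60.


omega = 2149 * 2 * pi / 60
= 2149 * 6.28318531 / 60
= 13502.565 / 60
= 225.043 rad/s

225.043 rad/s


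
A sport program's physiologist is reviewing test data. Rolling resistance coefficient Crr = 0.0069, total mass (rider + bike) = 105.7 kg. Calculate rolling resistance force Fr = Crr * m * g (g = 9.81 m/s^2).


Fr = Crr * m * g
= 0.0069 * 105.7 * 9.81
= 7.155 N

7.155 N


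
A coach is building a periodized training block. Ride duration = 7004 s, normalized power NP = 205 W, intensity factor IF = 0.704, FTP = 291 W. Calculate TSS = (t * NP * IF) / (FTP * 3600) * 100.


Numerator = 7004 * 205 * 0.704 = 1010817.28
Denominator = 291 * 3600 = 1047600
TSS = 1010817.28 / 1047600 * 100
= 96.49

96.49 TSS


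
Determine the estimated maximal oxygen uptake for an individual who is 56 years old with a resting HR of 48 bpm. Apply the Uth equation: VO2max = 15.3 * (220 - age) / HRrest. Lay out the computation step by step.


HRmax = 220 - 56 = 164
VO2max = 15.3 * (164 / 48)
= 15.3 * 3.4167
= 52.28 mL/kg/min

52.28 mL/kg/min


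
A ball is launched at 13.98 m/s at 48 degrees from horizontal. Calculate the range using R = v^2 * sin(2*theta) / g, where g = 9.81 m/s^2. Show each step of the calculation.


sin(2 * 48) = sin(96) = 0.994522
v^2 = 13.98^2 = 195.4404
R = 195.4404 * 0.994522 / 9.81
= 19.813 m

19.813 m


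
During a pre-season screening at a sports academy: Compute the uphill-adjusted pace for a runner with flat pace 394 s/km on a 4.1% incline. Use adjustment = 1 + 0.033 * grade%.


Adjustment factor = 1 + 0.033 * 4.1 = 1.1353
Grade-adjusted pace = 394 * 1.1353 = 447.31 s/km

447.31 s/km


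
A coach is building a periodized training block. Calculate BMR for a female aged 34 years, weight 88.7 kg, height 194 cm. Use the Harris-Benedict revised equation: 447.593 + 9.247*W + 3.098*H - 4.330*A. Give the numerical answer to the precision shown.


Substituting values:
W term = 9.247 * 88.7 = 820.2089
H term = 3.098 * 194 = 601.012
A term = 4.330 * 34 = 147.22
BMR = 1721.59 kcal/day

1721.59 kcal/day


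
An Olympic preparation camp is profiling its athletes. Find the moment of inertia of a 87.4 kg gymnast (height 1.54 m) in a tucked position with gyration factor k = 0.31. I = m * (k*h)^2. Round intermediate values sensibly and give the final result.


Radius of gyration = 0.31 * 1.54 = 0.4774 m
I = 87.4 * 0.4774^2
= 87.4 * 0.227911
= 19.919 kg*m^2

19.919 kg*m^2


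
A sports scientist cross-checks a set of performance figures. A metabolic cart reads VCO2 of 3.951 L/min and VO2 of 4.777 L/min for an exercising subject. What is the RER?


RER = VCO2 / VO2 = 3.951 / 4.777 = 0.8271

0.8271


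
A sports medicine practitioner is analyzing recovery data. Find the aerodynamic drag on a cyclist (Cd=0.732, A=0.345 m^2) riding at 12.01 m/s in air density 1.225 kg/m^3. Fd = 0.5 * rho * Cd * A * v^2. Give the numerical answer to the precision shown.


Fd = 0.5 * 1.225 * 0.732 * 0.345 * 12.01^2
= 0.5 * 1.225 * 0.732 * 0.345 * 144.2401
= 22.311 N

22.311 N


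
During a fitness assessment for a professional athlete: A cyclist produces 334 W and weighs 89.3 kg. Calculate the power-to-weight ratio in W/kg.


P/W = power / mass
= 334 / 89.3
= 3.74 W/kg

3.74 W/kg


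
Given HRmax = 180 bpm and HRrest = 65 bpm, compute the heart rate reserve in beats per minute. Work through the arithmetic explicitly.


Heart rate reserve = maximum HR minus resting HR
HRR = 180 - 65 = 115 bpm

115 bpm


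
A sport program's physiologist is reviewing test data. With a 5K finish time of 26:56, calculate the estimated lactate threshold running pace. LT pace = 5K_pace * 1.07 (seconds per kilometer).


Race duration = 1616 s for 5 km
Average pace = 1616 / 5 = 323.2 s/km
LT pace = 323.2 * 1.07
= 345.82 s/km

345.82 s/km


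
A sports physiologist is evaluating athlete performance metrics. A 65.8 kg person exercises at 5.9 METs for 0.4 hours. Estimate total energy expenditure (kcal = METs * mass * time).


Energy = METs * mass(kg) * time(h)
= 5.9 * 65.8 * 0.4
= 155.29 kcal

155.29 kcal


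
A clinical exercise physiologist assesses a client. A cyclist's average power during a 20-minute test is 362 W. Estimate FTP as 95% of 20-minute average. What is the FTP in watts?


FTP = 20-min power * 0.95
= 362 * 0.95
= 343.9 W

343.9 W


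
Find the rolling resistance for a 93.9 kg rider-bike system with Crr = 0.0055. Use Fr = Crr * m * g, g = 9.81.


m * g = 93.9 * 9.81 = 921.159 N
Fr = 0.0055 * 921.159 = 5.066 N

5.066 N


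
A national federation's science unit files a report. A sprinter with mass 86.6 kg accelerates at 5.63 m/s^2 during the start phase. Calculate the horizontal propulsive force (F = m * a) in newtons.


F = m * a
= 86.6 * 5.63
= 487.56 N

487.56 N


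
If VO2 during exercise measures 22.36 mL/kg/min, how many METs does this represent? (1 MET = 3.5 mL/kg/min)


METs = VO2 / 3.5 = 22.36 / 3.5 = 6.39

6.39 METs


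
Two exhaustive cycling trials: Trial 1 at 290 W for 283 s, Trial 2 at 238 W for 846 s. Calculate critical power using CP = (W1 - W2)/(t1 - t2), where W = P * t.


W1 = 290 * 283 = 82070 J
W2 = 238 * 846 = 201348 J
CP = (82070 - 201348) / (283 - 846)
= -119278 / -563
= 211.86 W

211.86 W


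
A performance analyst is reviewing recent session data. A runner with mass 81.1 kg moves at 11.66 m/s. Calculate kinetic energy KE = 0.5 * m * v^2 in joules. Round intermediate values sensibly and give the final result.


v^2 = 11.66^2 = 135.9556
KE = 0.5 * 81.1 * 135.9556
= 5513.0 J

5513.0 J


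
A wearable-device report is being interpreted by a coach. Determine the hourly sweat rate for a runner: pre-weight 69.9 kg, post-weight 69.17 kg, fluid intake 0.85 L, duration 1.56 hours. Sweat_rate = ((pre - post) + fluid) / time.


Mass lost = 69.9 - 69.17 = 0.73 kg
Add fluid consumed: 0.73 + 0.85 = 1.58 L total sweat
Sweat rate = 1.58 / 1.56 = 1.013 L/h

1.013 L/h


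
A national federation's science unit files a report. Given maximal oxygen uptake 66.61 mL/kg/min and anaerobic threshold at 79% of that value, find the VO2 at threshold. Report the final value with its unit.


Percentage as decimal = 0.79
VO2 at AT = 66.61 * 0.79 = 52.62 mL/kg/min

52.62 mL/kg/min


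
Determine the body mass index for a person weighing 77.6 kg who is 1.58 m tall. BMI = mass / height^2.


BMI = mass / height^2
= 77.6 / 1.58^2
= 77.6 / 2.4964
= 31.08 kg/m^2

31.08 kg/m^2


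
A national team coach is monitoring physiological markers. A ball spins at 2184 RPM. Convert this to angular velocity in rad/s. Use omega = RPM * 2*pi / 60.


omega = 2184 * 2 * pi / 60
= 2184 * 6.28318531 / 60
= 13722.477 / 60
= 228.708 rad/s

228.708 rad/s


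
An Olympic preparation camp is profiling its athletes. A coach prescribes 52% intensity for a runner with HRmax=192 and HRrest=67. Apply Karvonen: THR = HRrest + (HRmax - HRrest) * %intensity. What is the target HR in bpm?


Heart rate reserve = 192 - 67 = 125
Intensity fraction = 52 / 100 = 0.52
THR = 67 + 125 * 0.52 = 132.0 bpm

132.0 bpm


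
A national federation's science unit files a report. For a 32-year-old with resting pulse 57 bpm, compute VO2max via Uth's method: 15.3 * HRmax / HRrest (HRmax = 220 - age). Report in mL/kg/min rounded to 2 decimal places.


Step 1: HRmax = 220 - 32 = 188 bpm
Step 2: Ratio = 188 / 57 = 3.2982
Step 3: VO2max = 15.3 * 3.2982 = 50.46 mL/kg/min

50.46 mL/kg/min


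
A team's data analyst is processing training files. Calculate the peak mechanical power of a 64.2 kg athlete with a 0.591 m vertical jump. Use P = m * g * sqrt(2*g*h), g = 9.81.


First, sqrt(2gh) = sqrt(2 * 9.81 * 0.591)
= sqrt(11.59542) = 3.405205 m/s
Power = 64.2 * 9.81 * 3.405205 = 2144.6 W

2144.6 W


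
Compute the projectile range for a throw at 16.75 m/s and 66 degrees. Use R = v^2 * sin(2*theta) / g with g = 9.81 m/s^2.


Two times the angle = 132 degrees
sin(132) = 0.743145
R = 280.5625 * 0.743145 / 9.81 = 21.254 m

21.254 m


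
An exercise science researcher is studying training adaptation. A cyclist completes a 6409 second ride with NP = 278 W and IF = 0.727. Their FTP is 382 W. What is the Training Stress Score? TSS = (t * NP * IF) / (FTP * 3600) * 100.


t * NP * IF = 6409 * 278 * 0.727 = 1295297.354
FTP * 3600 = 1375200
TSS = (1295297.354 / 1375200) * 100 = 94.19

94.19 TSS


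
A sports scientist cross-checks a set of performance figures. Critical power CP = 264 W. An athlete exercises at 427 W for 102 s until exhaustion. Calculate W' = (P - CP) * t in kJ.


P - CP = 427 - 264 = 163 W
W' = 163 * 102 = 16626 J
= 16626 / 1000 = 16.626 kJ

16.626 kJ


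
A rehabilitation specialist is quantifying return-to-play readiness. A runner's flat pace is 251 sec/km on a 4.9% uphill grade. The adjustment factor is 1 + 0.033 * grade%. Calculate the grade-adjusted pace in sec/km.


Factor = 1 + 0.033 * 4.9 = 1.1617
Adjusted pace = 251 * 1.1617
= 291.59 sec/km

291.59 s/km
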